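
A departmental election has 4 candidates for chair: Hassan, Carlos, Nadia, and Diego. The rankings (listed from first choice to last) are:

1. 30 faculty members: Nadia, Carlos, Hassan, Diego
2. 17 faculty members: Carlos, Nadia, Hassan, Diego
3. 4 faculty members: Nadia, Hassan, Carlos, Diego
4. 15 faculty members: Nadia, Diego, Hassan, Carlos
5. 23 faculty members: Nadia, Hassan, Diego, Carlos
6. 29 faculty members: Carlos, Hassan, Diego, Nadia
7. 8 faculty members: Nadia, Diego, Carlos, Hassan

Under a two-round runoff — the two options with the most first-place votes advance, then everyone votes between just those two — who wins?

Nadia

Round 1 first-place votes: Hassan 0, Carlos 46, Nadia 80, Diego 0.
Nadia and Carlos advance.
Runoff: Nadia is preferred to Carlos by 80 voters; Carlos by 46.
Nadia wins the runoff.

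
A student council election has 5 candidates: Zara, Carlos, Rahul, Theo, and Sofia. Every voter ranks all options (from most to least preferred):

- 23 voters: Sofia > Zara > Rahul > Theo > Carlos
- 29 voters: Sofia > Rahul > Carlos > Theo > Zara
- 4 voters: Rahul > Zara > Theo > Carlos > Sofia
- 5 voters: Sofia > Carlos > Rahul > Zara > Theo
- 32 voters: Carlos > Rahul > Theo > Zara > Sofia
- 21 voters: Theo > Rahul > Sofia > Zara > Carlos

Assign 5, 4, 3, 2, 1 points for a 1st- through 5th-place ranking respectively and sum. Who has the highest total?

Rahul

Zara: 23·4 + 29·1 + 4·4 + 5·2 + 32·2 + 21·2 = 253
Carlos: 23·1 + 29·3 + 4·2 + 5·4 + 32·5 + 21·1 = 319
Rahul: 23·3 + 29·4 + 4·5 + 5·3 + 32·4 + 21·4 = 432
Theo: 23·2 + 29·2 + 4·3 + 5·1 + 32·3 + 21·5 = 322
Sofia: 23·5 + 29·5 + 4·1 + 5·5 + 32·1 + 21·3 = 384
Rahul has the highest Borda score (432).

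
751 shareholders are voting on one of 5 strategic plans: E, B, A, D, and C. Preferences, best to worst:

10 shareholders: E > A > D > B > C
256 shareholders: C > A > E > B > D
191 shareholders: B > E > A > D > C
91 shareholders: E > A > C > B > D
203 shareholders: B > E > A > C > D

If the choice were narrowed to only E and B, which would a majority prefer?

B

Voters preferring E to B: 357; preferring B to E: 394.
B wins the head-to-head.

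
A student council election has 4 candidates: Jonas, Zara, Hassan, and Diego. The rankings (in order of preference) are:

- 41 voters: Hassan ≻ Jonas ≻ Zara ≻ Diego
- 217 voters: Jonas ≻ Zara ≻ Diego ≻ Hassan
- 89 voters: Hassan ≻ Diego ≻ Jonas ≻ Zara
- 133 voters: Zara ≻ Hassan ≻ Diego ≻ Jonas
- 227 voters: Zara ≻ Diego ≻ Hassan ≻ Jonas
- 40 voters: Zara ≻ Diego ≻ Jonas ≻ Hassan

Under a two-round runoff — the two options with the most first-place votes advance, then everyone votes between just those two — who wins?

Zara

Round 1 first-place votes: Jonas 217, Zara 400, Hassan 130, Diego 0.
Zara and Jonas advance.
Runoff: Zara is preferred to Jonas by 400 voters; Jonas by 347.
Zara wins the runoff.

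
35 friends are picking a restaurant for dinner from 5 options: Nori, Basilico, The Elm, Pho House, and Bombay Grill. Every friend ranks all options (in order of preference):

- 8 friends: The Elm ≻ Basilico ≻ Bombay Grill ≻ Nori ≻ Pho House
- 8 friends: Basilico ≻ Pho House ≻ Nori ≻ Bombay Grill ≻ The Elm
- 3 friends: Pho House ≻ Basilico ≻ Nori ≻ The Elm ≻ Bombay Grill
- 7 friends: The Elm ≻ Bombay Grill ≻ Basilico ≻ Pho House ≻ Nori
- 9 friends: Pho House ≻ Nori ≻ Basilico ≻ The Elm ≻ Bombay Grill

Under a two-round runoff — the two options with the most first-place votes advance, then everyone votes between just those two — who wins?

Pho House

Round 1 first-place votes: Nori 0, Basilico 8, The Elm 15, Pho House 12, Bombay Grill 0.
The Elm and Pho House advance.
Runoff: The Elm is preferred to Pho House by 15 voters; Pho House by 20.
Pho House wins the runoff.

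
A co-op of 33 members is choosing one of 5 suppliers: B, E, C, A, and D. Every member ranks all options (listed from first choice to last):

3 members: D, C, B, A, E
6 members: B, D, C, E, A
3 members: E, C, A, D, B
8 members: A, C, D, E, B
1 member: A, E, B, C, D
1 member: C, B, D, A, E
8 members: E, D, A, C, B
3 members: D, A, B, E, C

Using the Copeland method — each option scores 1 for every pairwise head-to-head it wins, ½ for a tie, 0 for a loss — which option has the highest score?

D

B: loses to E, C, A, and D → score 0.
E: beats B and A; loses to C and D → score 2.
C: beats B and E; loses to A and D → score 2.
A: beats B and C; loses to E and D → score 2.
D: beats B, E, C, and A → score 4.
D has the best pairwise record.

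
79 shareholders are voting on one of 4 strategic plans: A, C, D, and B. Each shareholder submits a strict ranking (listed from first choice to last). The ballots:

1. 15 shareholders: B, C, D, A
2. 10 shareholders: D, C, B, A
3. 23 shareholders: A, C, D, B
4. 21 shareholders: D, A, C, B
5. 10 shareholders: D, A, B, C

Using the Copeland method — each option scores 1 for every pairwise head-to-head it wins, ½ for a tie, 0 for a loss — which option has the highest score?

D

A: beats C and B; loses to D → score 2.
C: beats B; loses to A and D → score 1.
D: beats A, C, and B → score 3.
B: loses to A, C, and D → score 0.
D has the best pairwise record.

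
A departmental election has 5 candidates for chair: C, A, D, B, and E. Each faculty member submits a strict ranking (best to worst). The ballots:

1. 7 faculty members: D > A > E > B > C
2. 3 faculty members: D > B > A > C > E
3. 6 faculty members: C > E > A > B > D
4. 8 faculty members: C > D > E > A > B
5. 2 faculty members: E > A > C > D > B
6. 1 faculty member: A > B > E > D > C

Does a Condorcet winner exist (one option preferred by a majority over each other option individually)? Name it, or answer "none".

C vs A: 14–13 for C.
C vs D: 16–11 for C.
C vs B: 16–11 for C.
C vs E: 17–10 for C.
C beats every other option head-to-head.

C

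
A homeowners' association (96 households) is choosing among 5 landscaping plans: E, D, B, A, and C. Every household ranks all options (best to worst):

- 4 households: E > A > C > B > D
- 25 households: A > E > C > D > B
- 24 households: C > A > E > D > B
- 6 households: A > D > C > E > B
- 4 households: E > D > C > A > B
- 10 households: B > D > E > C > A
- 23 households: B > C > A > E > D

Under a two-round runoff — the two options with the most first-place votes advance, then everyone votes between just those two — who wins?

A

Round 1 first-place votes: E 8, D 0, B 33, A 31, C 24.
B and A advance.
Runoff: B is preferred to A by 33 voters; A by 63.
A wins the runoff.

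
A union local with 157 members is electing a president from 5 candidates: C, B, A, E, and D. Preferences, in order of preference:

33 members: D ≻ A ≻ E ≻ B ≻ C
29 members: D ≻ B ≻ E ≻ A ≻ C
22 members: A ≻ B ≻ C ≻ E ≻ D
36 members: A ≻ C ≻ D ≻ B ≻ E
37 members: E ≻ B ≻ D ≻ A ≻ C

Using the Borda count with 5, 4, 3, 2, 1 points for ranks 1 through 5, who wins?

C: 33·1 + 29·1 + 22·3 + 36·4 + 37·1 = 309
B: 33·2 + 29·4 + 22·4 + 36·2 + 37·4 = 490
A: 33·4 + 29·2 + 22·5 + 36·5 + 37·2 = 554
E: 33·3 + 29·3 + 22·2 + 36·1 + 37·5 = 451
D: 33·5 + 29·5 + 22·1 + 36·3 + 37·3 = 551
A has the highest Borda score (554).

A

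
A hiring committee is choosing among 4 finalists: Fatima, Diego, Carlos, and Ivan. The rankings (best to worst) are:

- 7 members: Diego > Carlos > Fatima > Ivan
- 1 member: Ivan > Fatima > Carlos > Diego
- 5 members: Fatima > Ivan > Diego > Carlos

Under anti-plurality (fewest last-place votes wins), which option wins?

Last-place votes: Fatima 0, Diego 1, Carlos 5, Ivan 7.
Fatima is ranked last by the fewest voters, so Fatima wins.

Fatima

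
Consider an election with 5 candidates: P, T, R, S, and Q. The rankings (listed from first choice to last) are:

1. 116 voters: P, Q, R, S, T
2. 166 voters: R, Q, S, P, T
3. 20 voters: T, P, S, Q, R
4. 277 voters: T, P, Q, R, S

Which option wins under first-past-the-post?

First-place votes: P 116, T 297, R 166, S 0, Q 0.
T has the most first-place votes.

T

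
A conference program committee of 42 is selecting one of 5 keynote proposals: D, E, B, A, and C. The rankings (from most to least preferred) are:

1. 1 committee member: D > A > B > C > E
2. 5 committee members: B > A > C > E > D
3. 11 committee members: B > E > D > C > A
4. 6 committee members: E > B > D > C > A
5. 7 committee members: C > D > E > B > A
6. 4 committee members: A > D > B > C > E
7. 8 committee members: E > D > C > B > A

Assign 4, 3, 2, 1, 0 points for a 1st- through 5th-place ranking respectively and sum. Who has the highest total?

E

D: 1·4 + 5·0 + 11·2 + 6·2 + 7·3 + 4·3 + 8·3 = 95
E: 1·0 + 5·1 + 11·3 + 6·4 + 7·2 + 4·0 + 8·4 = 108
B: 1·2 + 5·4 + 11·4 + 6·3 + 7·1 + 4·2 + 8·1 = 107
A: 1·3 + 5·3 + 11·0 + 6·0 + 7·0 + 4·4 + 8·0 = 34
C: 1·1 + 5·2 + 11·1 + 6·1 + 7·4 + 4·1 + 8·2 = 76
E has the highest Borda score (108).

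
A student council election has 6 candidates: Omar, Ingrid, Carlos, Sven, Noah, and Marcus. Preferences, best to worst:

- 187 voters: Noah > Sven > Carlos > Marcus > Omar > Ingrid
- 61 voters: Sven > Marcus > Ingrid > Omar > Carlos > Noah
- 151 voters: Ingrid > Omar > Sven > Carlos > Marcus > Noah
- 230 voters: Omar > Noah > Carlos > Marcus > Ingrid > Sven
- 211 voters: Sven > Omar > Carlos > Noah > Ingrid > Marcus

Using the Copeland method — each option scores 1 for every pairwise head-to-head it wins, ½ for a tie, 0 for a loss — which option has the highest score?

Omar: beats Ingrid, Carlos, Noah, and Marcus; loses to Sven → score 4.
Ingrid: loses to Omar, Carlos, Sven, Noah, and Marcus → score 0.
Carlos: beats Ingrid, Noah, and Marcus; loses to Omar and Sven → score 3.
Sven: beats Omar, Ingrid, Carlos, Noah, and Marcus → score 5.
Noah: beats Ingrid and Marcus; loses to Omar, Carlos, and Sven → score 2.
Marcus: beats Ingrid; loses to Omar, Carlos, Sven, and Noah → score 1.
Sven has the best pairwise record.

Sven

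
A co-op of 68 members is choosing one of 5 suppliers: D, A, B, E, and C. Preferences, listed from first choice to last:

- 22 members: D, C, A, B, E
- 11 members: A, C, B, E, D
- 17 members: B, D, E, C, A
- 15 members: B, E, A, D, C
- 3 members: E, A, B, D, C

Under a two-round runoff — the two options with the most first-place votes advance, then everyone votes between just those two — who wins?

B

Round 1 first-place votes: D 22, A 11, B 32, E 3, C 0.
B and D advance.
Runoff: B is preferred to D by 46 voters; D by 22.
B wins the runoff.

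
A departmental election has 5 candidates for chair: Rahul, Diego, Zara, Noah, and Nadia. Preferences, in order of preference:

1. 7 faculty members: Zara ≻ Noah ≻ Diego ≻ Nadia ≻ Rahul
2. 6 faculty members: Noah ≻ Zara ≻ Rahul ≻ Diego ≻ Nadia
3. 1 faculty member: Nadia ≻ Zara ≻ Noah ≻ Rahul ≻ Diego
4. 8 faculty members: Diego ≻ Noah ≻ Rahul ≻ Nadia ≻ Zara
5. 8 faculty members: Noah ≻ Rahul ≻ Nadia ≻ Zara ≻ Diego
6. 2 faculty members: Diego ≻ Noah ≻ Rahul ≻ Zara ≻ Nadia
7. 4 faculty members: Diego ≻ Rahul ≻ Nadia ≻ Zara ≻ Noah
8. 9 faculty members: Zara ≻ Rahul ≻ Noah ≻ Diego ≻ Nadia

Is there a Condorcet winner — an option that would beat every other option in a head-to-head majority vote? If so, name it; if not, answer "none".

Noah

Noah vs Rahul: 32–13 for Noah.
Noah vs Diego: 31–14 for Noah.
Noah vs Zara: 24–21 for Noah.
Noah vs Nadia: 40–5 for Noah.
Noah beats every other option head-to-head.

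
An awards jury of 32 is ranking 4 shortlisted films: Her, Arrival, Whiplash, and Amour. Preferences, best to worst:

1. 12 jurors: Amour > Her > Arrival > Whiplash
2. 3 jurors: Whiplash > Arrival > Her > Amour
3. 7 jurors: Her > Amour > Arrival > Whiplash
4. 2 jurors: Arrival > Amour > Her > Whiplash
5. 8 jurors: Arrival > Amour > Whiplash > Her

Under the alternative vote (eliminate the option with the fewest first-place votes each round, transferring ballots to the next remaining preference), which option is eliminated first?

Round 1: Her 7, Arrival 10, Whiplash 3, Amour 12. Eliminate Whiplash.

Whiplash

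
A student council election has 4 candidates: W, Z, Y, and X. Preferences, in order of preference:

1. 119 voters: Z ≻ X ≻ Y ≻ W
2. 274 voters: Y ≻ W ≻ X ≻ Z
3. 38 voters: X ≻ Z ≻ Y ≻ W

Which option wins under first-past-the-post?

First-place votes: W 0, Z 119, Y 274, X 38.
Y has the most first-place votes.

Y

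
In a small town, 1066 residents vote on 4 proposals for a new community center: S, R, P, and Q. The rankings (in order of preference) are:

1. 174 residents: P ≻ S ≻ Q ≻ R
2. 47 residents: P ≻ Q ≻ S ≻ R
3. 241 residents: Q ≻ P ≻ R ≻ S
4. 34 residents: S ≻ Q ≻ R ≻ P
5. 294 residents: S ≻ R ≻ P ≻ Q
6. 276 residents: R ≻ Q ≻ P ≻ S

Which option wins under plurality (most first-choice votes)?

S

First-place votes: S 328, R 276, P 221, Q 241.
S has the most first-place votes.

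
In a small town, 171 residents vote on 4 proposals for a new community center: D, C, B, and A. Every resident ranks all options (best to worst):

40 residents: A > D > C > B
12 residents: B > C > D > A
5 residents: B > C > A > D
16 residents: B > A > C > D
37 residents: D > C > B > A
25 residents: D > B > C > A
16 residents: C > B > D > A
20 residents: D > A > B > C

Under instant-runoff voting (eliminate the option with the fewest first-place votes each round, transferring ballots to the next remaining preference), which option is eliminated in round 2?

Round 1: D 82, C 16, B 33, A 40. Eliminate C.
Round 2: D 82, B 49, A 40. Eliminate A.

A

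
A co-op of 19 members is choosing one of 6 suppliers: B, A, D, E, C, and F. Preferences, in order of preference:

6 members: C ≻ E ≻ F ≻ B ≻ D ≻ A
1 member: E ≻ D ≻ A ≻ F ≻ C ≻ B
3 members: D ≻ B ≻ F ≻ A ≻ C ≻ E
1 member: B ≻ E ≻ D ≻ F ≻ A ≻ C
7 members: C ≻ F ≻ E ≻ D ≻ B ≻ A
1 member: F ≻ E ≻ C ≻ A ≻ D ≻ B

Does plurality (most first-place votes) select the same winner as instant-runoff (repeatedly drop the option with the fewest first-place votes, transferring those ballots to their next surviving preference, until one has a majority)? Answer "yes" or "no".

Plurality — first-place votes: B 1, A 0, D 3, E 1, C 13, F 1. Winner: C.
Instant-runoff — R1 B 1, A 0, D 3, E 1, C 13, F 1 (C winner). Winner: C.
The two methods agree.

yes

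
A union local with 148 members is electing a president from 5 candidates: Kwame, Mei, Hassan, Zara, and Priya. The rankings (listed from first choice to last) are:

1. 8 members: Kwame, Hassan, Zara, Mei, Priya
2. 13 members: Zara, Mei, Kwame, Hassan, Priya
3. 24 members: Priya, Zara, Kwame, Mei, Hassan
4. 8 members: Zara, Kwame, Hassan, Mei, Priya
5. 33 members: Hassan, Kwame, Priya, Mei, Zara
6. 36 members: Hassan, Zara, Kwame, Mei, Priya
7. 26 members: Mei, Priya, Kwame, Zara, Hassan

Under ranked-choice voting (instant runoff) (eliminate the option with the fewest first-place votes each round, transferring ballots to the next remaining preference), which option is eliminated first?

Round 1: Kwame 8, Mei 26, Hassan 69, Zara 21, Priya 24. Eliminate Kwame.

Kwame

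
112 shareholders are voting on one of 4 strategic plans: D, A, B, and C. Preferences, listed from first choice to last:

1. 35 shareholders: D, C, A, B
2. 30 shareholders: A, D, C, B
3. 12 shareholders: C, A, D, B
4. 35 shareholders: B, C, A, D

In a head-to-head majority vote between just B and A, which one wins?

Voters preferring B to A: 35; preferring A to B: 77.
A wins the head-to-head.

A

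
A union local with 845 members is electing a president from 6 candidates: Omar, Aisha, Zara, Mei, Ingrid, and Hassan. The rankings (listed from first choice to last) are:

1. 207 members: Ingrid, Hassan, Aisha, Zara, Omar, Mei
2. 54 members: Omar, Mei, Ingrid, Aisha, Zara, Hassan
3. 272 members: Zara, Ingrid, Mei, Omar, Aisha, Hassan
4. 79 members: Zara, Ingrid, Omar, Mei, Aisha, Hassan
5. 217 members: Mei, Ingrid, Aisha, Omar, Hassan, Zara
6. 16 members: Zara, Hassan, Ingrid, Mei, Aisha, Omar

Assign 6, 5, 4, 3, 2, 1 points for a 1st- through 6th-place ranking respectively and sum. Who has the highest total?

Ingrid

Omar: 207·2 + 54·6 + 272·3 + 79·4 + 217·3 + 16·1 = 2537
Aisha: 207·4 + 54·3 + 272·2 + 79·2 + 217·4 + 16·2 = 2592
Zara: 207·3 + 54·2 + 272·6 + 79·6 + 217·1 + 16·6 = 3148
Mei: 207·1 + 54·5 + 272·4 + 79·3 + 217·6 + 16·3 = 3152
Ingrid: 207·6 + 54·4 + 272·5 + 79·5 + 217·5 + 16·4 = 4362
Hassan: 207·5 + 54·1 + 272·1 + 79·1 + 217·2 + 16·5 = 1954
Ingrid has the highest Borda score (4362).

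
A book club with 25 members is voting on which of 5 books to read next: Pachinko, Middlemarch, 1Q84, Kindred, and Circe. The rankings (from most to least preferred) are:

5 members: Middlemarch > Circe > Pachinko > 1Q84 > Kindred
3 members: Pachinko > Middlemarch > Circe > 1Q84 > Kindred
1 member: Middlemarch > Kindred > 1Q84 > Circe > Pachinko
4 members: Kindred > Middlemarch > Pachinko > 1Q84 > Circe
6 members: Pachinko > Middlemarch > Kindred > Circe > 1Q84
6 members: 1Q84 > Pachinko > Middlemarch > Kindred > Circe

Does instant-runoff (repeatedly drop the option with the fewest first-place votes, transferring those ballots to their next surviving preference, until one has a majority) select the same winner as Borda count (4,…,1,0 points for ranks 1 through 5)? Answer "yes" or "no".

no

Instant-runoff — R1 Pachinko 9, Middlemarch 6, 1Q84 6, Kindred 4, Circe 0 (Circe out); R2 Pachinko 9, Middlemarch 6, 1Q84 6, Kindred 4 (Kindred out); R3 Pachinko 9, Middlemarch 10, 1Q84 6 (1Q84 out); R4 Pachinko 15, Middlemarch 10 (Pachinko winner). Winner: Pachinko.
Borda — scores: Pachinko 72, Middlemarch 75, 1Q84 38, Kindred 37, Circe 28. Winner: Middlemarch.
The two methods disagree.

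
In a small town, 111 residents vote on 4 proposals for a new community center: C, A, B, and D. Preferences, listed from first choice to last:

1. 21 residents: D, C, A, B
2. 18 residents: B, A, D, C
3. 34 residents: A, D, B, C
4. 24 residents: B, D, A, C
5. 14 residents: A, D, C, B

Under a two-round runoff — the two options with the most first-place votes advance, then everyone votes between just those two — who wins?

Round 1 first-place votes: C 0, A 48, B 42, D 21.
A and B advance.
Runoff: A is preferred to B by 69 voters; B by 42.
A wins the runoff.

A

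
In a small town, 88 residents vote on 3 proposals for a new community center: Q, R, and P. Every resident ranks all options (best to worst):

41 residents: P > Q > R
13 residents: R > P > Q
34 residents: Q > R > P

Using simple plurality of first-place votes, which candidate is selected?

First-place votes: Q 34, R 13, P 41.
P has the most first-place votes.

P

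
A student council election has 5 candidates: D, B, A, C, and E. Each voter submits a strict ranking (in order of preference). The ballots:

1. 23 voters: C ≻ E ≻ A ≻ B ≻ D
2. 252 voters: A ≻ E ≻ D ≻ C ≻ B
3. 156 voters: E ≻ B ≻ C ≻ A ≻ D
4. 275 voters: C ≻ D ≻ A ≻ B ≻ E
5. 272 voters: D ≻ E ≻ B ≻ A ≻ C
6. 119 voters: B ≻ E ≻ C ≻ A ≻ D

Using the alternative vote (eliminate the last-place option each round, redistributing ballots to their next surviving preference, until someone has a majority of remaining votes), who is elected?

Round 1: D 272, B 119, A 252, C 298, E 156. Eliminate B.
Round 2: D 272, A 252, C 298, E 275. Eliminate A.
Round 3: D 272, C 298, E 527. Eliminate D.
Round 4: C 298, E 799. E has a majority.

E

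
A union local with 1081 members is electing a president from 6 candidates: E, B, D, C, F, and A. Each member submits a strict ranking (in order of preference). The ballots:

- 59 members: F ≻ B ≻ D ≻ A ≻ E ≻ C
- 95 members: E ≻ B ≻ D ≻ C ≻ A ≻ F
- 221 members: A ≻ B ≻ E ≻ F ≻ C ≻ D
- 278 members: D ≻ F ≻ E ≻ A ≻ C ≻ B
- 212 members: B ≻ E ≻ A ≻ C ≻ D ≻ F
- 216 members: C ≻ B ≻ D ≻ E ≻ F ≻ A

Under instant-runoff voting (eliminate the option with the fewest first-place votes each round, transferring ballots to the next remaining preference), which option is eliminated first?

F

Round 1: E 95, B 212, D 278, C 216, F 59, A 221. Eliminate F.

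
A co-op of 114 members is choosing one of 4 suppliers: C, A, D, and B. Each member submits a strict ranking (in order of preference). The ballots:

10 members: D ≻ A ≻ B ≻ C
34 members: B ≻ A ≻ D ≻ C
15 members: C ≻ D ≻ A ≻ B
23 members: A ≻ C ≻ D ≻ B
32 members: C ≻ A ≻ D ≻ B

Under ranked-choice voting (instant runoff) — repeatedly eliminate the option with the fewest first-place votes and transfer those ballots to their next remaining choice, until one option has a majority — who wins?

C

Round 1: C 47, A 23, D 10, B 34. Eliminate D.
Round 2: C 47, A 33, B 34. Eliminate A.
Round 3: C 70, B 44. C has a majority.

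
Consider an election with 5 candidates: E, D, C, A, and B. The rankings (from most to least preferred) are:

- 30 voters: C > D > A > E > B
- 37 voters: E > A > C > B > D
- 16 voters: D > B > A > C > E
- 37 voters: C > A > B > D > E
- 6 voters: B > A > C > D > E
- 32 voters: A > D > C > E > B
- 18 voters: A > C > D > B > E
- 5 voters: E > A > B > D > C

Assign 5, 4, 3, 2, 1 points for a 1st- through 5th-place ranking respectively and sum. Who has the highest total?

E: 30·2 + 37·5 + 16·1 + 37·1 + 6·1 + 32·2 + 18·1 + 5·5 = 411
D: 30·4 + 37·1 + 16·5 + 37·2 + 6·2 + 32·4 + 18·3 + 5·2 = 515
C: 30·5 + 37·3 + 16·2 + 37·5 + 6·3 + 32·3 + 18·4 + 5·1 = 669
A: 30·3 + 37·4 + 16·3 + 37·4 + 6·4 + 32·5 + 18·5 + 5·4 = 728
B: 30·1 + 37·2 + 16·4 + 37·3 + 6·5 + 32·1 + 18·2 + 5·3 = 392
A has the highest Borda score (728).

A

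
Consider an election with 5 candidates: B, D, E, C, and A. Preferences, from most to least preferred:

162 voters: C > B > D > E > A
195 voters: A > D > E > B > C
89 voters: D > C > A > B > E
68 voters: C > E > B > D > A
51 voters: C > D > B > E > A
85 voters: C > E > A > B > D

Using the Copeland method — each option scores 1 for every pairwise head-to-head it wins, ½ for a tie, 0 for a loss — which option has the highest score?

C

B: loses to D, E, C, and A → score 0.
D: beats B, E, and A; loses to C → score 3.
E: beats B and A; loses to D and C → score 2.
C: beats B, D, E, and A → score 4.
A: beats B; loses to D, E, and C → score 1.
C has the best pairwise record.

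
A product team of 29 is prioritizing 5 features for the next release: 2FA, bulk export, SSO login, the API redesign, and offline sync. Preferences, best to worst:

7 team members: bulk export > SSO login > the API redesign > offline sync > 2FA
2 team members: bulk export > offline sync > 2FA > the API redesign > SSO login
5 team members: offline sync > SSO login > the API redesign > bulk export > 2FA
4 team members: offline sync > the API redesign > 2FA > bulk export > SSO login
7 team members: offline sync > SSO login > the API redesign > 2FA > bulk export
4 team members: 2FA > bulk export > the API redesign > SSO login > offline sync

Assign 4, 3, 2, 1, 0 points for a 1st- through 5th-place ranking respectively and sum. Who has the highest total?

2FA: 7·0 + 2·2 + 5·0 + 4·2 + 7·1 + 4·4 = 35
bulk export: 7·4 + 2·4 + 5·1 + 4·1 + 7·0 + 4·3 = 57
SSO login: 7·3 + 2·0 + 5·3 + 4·0 + 7·3 + 4·1 = 61
the API redesign: 7·2 + 2·1 + 5·2 + 4·3 + 7·2 + 4·2 = 60
offline sync: 7·1 + 2·3 + 5·4 + 4·4 + 7·4 + 4·0 = 77
offline sync has the highest Borda score (77).

offline sync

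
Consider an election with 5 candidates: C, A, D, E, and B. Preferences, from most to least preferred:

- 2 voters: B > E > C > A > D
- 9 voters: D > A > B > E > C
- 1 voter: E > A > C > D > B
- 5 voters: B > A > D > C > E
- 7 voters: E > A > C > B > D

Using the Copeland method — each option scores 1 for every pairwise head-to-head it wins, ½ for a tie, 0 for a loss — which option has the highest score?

A

C: loses to A, D, E, and B → score 0.
A: beats C, D, E, and B → score 4.
D: beats C and E; loses to A and B → score 2.
E: beats C; loses to A, D, and B → score 1.
B: beats C, D, and E; loses to A → score 3.
A has the best pairwise record.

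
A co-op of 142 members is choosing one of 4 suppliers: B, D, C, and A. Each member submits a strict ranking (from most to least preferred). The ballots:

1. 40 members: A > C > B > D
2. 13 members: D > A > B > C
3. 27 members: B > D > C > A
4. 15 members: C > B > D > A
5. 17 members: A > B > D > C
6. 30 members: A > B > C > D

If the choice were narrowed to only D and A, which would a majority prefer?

A

Voters preferring D to A: 55; preferring A to D: 87.
A wins the head-to-head.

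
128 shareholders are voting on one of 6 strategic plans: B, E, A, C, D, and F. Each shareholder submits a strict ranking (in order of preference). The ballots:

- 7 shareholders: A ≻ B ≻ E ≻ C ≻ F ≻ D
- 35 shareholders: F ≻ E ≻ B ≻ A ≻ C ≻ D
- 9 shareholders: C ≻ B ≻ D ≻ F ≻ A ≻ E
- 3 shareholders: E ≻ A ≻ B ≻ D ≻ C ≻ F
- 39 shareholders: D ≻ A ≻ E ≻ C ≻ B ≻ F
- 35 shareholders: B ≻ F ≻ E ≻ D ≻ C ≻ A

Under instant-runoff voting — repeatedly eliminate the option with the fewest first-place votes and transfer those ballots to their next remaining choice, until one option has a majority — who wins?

Round 1: B 35, E 3, A 7, C 9, D 39, F 35. Eliminate E.
Round 2: B 35, A 10, C 9, D 39, F 35. Eliminate C.
Round 3: B 44, A 10, D 39, F 35. Eliminate A.
Round 4: B 54, D 39, F 35. Eliminate F.
Round 5: B 89, D 39. B has a majority.

B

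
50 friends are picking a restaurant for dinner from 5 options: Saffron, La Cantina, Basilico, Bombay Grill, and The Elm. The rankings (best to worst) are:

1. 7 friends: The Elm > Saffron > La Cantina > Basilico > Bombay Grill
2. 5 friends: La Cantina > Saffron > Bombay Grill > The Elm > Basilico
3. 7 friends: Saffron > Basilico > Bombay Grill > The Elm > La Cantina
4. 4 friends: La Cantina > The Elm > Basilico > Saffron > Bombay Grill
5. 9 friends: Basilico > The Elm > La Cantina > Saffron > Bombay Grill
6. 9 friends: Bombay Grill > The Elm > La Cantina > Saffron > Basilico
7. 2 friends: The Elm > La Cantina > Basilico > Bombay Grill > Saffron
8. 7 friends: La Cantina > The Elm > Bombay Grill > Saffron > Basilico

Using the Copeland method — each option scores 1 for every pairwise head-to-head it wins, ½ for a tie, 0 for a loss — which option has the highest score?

Saffron: beats Basilico and Bombay Grill; loses to La Cantina and The Elm → score 2.
La Cantina: beats Saffron, Basilico, and Bombay Grill; loses to The Elm → score 3.
Basilico: beats Bombay Grill; loses to Saffron, La Cantina, and The Elm → score 1.
Bombay Grill: loses to Saffron, La Cantina, Basilico, and The Elm → score 0.
The Elm: beats Saffron, La Cantina, Basilico, and Bombay Grill → score 4.
The Elm has the best pairwise record.

The Elm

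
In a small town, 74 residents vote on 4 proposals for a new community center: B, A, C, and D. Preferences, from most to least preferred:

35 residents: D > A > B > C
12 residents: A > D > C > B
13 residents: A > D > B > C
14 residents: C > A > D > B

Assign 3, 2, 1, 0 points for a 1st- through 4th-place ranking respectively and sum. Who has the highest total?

A

B: 35·1 + 12·0 + 13·1 + 14·0 = 48
A: 35·2 + 12·3 + 13·3 + 14·2 = 173
C: 35·0 + 12·1 + 13·0 + 14·3 = 54
D: 35·3 + 12·2 + 13·2 + 14·1 = 169
A has the highest Borda score (173).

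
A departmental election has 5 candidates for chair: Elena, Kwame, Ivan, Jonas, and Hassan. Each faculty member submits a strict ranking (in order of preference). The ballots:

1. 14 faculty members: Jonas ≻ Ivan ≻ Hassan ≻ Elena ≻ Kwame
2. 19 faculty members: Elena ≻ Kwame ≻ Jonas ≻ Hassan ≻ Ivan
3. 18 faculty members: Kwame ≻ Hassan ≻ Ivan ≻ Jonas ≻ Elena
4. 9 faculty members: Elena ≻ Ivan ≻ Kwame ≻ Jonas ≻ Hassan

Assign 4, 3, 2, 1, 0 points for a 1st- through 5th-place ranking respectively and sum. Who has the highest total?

Elena: 14·1 + 19·4 + 18·0 + 9·4 = 126
Kwame: 14·0 + 19·3 + 18·4 + 9·2 = 147
Ivan: 14·3 + 19·0 + 18·2 + 9·3 = 105
Jonas: 14·4 + 19·2 + 18·1 + 9·1 = 121
Hassan: 14·2 + 19·1 + 18·3 + 9·0 = 101
Kwame has the highest Borda score (147).

Kwame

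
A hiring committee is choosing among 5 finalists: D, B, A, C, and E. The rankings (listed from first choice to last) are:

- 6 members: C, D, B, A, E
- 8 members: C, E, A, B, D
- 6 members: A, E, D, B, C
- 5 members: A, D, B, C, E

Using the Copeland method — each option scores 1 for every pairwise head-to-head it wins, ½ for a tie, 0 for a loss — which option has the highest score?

C

D: beats B; loses to A, C, and E → score 1.
B: loses to D, A, C, and E → score 0.
A: beats D, B, and E; loses to C → score 3.
C: beats D, B, A, and E → score 4.
E: beats D and B; loses to A and C → score 2.
C has the best pairwise record.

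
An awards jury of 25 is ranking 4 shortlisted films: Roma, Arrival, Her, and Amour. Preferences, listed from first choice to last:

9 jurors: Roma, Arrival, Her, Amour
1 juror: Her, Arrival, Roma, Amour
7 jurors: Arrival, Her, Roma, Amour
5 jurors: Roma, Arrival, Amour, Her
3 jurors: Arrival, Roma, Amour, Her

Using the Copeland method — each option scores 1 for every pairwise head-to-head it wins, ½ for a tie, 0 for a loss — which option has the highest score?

Roma: beats Arrival, Her, and Amour → score 3.
Arrival: beats Her and Amour; loses to Roma → score 2.
Her: beats Amour; loses to Roma and Arrival → score 1.
Amour: loses to Roma, Arrival, and Her → score 0.
Roma has the best pairwise record.

Roma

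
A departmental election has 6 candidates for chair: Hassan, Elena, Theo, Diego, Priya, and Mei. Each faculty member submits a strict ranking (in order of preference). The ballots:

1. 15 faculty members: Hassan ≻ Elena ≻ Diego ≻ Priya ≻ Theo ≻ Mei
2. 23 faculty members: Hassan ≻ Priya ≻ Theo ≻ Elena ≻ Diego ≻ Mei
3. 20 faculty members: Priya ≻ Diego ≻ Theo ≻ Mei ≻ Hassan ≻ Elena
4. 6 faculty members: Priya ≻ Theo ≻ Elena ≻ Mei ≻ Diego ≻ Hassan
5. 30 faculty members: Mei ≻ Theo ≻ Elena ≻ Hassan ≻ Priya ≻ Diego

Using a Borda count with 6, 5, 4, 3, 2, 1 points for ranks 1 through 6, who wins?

Theo

Hassan: 15·6 + 23·6 + 20·2 + 6·1 + 30·3 = 364
Elena: 15·5 + 23·3 + 20·1 + 6·4 + 30·4 = 308
Theo: 15·2 + 23·4 + 20·4 + 6·5 + 30·5 = 382
Diego: 15·4 + 23·2 + 20·5 + 6·2 + 30·1 = 248
Priya: 15·3 + 23·5 + 20·6 + 6·6 + 30·2 = 376
Mei: 15·1 + 23·1 + 20·3 + 6·3 + 30·6 = 296
Theo has the highest Borda score (382).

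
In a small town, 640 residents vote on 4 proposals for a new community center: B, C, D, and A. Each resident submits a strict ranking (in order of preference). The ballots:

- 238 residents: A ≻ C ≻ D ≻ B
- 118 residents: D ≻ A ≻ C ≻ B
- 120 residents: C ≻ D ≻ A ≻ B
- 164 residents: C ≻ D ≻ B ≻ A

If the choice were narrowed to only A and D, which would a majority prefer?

Voters preferring A to D: 238; preferring D to A: 402.
D wins the head-to-head.

D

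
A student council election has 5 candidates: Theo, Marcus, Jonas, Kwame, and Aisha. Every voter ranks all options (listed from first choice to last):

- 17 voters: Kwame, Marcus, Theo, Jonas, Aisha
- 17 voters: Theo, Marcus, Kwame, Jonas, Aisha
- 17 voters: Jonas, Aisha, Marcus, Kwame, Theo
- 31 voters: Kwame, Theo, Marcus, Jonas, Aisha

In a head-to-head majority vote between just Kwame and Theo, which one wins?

Kwame

Voters preferring Kwame to Theo: 65; preferring Theo to Kwame: 17.
Kwame wins the head-to-head.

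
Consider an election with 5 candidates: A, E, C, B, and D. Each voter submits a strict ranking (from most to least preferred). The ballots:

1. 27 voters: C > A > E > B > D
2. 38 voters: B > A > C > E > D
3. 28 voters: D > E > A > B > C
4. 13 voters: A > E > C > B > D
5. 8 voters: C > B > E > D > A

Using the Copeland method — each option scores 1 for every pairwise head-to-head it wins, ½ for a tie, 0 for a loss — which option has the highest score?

A

A: beats E, C, B, and D → score 4.
E: beats B and D; loses to A and C → score 2.
C: beats E and D; loses to A and B → score 2.
B: beats C and D; loses to A and E → score 2.
D: loses to A, E, C, and B → score 0.
A has the best pairwise record.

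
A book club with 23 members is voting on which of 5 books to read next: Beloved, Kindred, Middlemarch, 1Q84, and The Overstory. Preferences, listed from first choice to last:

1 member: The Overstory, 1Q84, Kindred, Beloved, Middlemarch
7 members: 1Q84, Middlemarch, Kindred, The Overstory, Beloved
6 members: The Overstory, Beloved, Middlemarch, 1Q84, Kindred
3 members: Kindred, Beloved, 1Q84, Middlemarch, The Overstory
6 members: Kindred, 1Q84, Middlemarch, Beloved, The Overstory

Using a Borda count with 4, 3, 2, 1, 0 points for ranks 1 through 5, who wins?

1Q84

Beloved: 1·1 + 7·0 + 6·3 + 3·3 + 6·1 = 34
Kindred: 1·2 + 7·2 + 6·0 + 3·4 + 6·4 = 52
Middlemarch: 1·0 + 7·3 + 6·2 + 3·1 + 6·2 = 48
1Q84: 1·3 + 7·4 + 6·1 + 3·2 + 6·3 = 61
The Overstory: 1·4 + 7·1 + 6·4 + 3·0 + 6·0 = 35
1Q84 has the highest Borda score (61).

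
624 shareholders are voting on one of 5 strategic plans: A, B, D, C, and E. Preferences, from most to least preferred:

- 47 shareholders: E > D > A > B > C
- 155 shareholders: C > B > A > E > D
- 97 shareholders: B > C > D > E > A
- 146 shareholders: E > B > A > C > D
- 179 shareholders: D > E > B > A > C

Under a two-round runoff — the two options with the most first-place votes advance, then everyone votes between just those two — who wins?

E

Round 1 first-place votes: A 0, B 97, D 179, C 155, E 193.
E and D advance.
Runoff: E is preferred to D by 348 voters; D by 276.
E wins the runoff.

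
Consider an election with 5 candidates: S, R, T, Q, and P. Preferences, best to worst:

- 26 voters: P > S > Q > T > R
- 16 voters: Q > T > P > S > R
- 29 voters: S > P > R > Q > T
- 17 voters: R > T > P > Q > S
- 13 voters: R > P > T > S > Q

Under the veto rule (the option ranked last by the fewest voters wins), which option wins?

P

Last-place votes: S 17, R 42, T 29, Q 13, P 0.
P is ranked last by the fewest voters, so P wins.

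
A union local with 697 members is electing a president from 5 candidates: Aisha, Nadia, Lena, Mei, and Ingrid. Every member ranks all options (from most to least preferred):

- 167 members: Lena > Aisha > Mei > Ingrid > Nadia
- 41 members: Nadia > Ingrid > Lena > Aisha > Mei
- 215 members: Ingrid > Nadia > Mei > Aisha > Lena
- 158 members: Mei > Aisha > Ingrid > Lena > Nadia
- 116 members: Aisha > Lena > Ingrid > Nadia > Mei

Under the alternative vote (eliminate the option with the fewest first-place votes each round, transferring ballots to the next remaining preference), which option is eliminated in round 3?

Round 1: Aisha 116, Nadia 41, Lena 167, Mei 158, Ingrid 215. Eliminate Nadia.
Round 2: Aisha 116, Lena 167, Mei 158, Ingrid 256. Eliminate Aisha.
Round 3: Lena 283, Mei 158, Ingrid 256. Eliminate Mei.

Mei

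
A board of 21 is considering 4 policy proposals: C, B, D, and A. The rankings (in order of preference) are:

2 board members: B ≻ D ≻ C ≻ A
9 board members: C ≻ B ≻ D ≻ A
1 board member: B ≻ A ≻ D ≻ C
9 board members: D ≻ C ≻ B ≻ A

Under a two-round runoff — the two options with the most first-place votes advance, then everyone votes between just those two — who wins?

D

Round 1 first-place votes: C 9, B 3, D 9, A 0.
C and D advance.
Runoff: C is preferred to D by 9 voters; D by 12.
D wins the runoff.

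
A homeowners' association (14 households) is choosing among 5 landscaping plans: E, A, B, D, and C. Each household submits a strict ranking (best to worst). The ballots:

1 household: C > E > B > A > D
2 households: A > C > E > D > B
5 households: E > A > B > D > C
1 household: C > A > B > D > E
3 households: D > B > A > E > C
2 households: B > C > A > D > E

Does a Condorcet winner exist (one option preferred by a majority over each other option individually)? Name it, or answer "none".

A vs E: 8–6 for A.
A vs B: 8–6 for A.
A vs D: 11–3 for A.
A vs C: 10–4 for A.
A beats every other option head-to-head.

A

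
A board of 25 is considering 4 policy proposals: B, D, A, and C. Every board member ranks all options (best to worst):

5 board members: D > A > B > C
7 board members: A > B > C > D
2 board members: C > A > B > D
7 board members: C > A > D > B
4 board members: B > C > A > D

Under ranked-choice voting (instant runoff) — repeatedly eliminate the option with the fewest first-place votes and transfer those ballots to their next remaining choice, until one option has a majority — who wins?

Round 1: B 4, D 5, A 7, C 9. Eliminate B.
Round 2: D 5, A 7, C 13. C has a majority.

C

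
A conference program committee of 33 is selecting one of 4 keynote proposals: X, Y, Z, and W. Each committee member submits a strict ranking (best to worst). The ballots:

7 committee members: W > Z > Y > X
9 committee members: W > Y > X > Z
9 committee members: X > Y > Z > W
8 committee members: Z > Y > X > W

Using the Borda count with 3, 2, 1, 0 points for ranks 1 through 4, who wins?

Y

X: 7·0 + 9·1 + 9·3 + 8·1 = 44
Y: 7·1 + 9·2 + 9·2 + 8·2 = 59
Z: 7·2 + 9·0 + 9·1 + 8·3 = 47
W: 7·3 + 9·3 + 9·0 + 8·0 = 48
Y has the highest Borda score (59).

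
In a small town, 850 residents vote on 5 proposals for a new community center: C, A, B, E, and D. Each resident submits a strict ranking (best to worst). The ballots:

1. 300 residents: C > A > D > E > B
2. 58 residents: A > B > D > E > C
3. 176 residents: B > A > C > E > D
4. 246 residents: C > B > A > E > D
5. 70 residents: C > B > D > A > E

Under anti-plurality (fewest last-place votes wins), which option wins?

A

Last-place votes: C 58, A 0, B 300, E 70, D 422.
A is ranked last by the fewest voters, so A wins.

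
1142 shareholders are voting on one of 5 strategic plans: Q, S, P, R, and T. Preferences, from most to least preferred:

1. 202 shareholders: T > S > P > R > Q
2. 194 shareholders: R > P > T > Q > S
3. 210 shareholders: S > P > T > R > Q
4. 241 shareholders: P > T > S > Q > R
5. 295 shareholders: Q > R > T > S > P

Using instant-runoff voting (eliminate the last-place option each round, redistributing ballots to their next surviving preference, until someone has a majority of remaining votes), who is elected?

Round 1: Q 295, S 210, P 241, R 194, T 202. Eliminate R.
Round 2: Q 295, S 210, P 435, T 202. Eliminate T.
Round 3: Q 295, S 412, P 435. Eliminate Q.
Round 4: S 707, P 435. S has a majority.

S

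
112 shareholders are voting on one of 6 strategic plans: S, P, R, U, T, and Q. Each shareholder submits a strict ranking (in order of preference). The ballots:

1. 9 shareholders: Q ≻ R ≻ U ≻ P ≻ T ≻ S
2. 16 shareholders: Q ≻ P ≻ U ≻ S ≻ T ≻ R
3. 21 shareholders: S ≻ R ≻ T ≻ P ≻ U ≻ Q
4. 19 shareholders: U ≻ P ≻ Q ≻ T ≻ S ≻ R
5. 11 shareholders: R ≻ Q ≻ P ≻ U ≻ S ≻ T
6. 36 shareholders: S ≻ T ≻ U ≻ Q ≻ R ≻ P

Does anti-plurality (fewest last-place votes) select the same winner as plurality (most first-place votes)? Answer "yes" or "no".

Anti-plurality — last-place votes: S 9, P 36, R 35, U 0, T 11, Q 21. Winner: U.
Plurality — first-place votes: S 57, P 0, R 11, U 19, T 0, Q 25. Winner: S.
The two methods disagree.

no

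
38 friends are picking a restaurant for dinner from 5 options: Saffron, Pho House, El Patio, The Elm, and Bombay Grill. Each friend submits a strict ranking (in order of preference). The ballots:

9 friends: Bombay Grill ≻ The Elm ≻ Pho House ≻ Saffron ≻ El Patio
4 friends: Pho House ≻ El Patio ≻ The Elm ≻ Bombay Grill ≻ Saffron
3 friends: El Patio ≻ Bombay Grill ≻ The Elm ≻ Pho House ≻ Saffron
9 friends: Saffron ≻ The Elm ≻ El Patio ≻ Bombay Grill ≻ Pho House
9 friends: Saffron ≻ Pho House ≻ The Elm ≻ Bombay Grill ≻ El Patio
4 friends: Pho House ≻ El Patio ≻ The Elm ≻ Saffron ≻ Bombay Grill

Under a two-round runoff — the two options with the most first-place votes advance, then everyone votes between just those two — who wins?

Round 1 first-place votes: Saffron 18, Pho House 8, El Patio 3, The Elm 0, Bombay Grill 9.
Saffron and Bombay Grill advance.
Runoff: Saffron is preferred to Bombay Grill by 22 voters; Bombay Grill by 16.
Saffron wins the runoff.

Saffron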